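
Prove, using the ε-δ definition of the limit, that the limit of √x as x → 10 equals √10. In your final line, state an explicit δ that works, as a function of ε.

Let ε > 0 be given. We want δ > 0 such that 0 < |x − 10| < δ implies |√x − √10| < ε.
Multiplying by the conjugate, |√x − √10| = |x − 10|/(√x + √10).
Restrict δ ≤ 10 so that |x − 10| < 10 forces x > 0, and then √x + √10 > √10.
Hence |√x − √10| < |x − 10|/√10, which is < ε once |x − 10| < √10·ε.
Take δ = min(10, √10·ε). If 0 < |x − 10| < δ then x > 0 and |√x − √10| < |x − 10|/√10 < ε.

δ = min(10, √10·ε)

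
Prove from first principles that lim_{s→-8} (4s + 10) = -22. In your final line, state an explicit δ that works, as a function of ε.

δ = ε/4

Let ε > 0. We need δ > 0 so that 0 < |s + 8| < δ implies |(4s + 10) + 22| < ε.
Since (4s + 10) + 22 = 4(s + 8), we have |(4s + 10) + 22| = 4|s + 8|.
So 4|s + 8| < ε exactly when |s + 8| < ε/4.
Take δ = ε/4. If 0 < |s + 8| < δ then |(4s + 10) + 22| = 4|s + 8| < 4·(ε/4) = ε.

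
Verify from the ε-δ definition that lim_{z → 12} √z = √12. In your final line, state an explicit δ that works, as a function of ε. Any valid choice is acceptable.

δ = min(12, √12·ε)

Let ε > 0 be given. We want δ > 0 such that 0 < |z − 12| < δ implies |√z − √12| < ε.
Multiplying by the conjugate, |√z − √12| = |z − 12|/(√z + √12).
Restrict δ ≤ 12 so that |z − 12| < 12 forces z > 0, and then √z + √12 > √12.
Hence |√z − √12| < |z − 12|/√12, which is < ε once |z − 12| < √12·ε.
Take δ = min(12, √12·ε). If 0 < |z − 12| < δ then z > 0 and |√z − √12| < |z − 12|/√12 < ε.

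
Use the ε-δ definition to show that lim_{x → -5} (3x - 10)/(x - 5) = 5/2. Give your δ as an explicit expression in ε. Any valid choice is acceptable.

Let ε > 0 be given. We want δ > 0 with 0 < |x + 5| < δ ⇒ |(3x - 10)/(x - 5) − (5/2)| < ε.
Combining over a common denominator, (3x - 10)/(x - 5) − (5/2) = [(3x - 10)·(-10) − (-25)·(x - 5)] / [(-10)·(x - 5)] = -5(x + 5) / ((-10)(x - 5)).
So |(3x - 10)/(x - 5) − (5/2)| = 5|x + 5| / (10·|x − 5|).
Require δ ≤ 5, so |x − 5| ≥ |-10| − |x + 5| > 10 − 5 = 5.
Hence |(3x - 10)/(x - 5) − (5/2)| < 5|x + 5|/(10·5) = (1/10)|x + 5|, which is < ε once |x + 5| < 10ε.
Take δ = min(5, 10ε). Then 0 < |x + 5| < δ forces both bounds, so |(3x - 10)/(x - 5) − (5/2)| < ε.

δ = min(5, 10ε)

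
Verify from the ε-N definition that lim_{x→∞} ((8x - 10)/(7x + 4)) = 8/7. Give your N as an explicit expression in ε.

Fix ε > 0. We seek N > 0 such that x > N implies |(8x - 10)/(7x + 4) − (8/7)| < ε.
(8x - 10)/(7x + 4) − (8/7) = (7(8x - 10) − 8(7x + 4)) / (7(7x + 4)) = -102/(7(7x + 4)).
For x > 0 we have 7x + 4 > 7x, so |(8x - 10)/(7x + 4) − (8/7)| = 102/(7(7x + 4)) < 102/(7·7x) = (102/49)/x.
Thus |(8x - 10)/(7x + 4) − (8/7)| < ε whenever x > (102/49)/ε.
Take N = (102/49)/ε. If x > N then |(8x - 10)/(7x + 4) − (8/7)| < (102/49)/x < ε.

N = (102/49)/ε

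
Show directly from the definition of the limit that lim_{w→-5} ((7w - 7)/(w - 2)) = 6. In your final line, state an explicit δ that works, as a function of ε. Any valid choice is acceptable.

Let ε > 0. We want δ > 0 with 0 < |w + 5| < δ ⇒ |(7w - 7)/(w - 2) − 6| < ε.
Combining over a common denominator, (7w - 7)/(w - 2) − 6 = [(7w - 7)·(-7) − (-42)·(w - 2)] / [(-7)·(w - 2)] = -7(w + 5) / ((-7)(w - 2)).
So |(7w - 7)/(w - 2) − 6| = 7|w + 5| / (7·|w − 2|).
Restrict δ ≤ 7/2. Then |w + 5| < 7/2 gives |w − 2| = |(w + 5) + (-7)| ≥ 7 − 7/2 = 7/2.
Hence |(7w - 7)/(w - 2) − 6| < 7|w + 5|/(7·(7/2)) = (2/7)|w + 5|, which is < ε once |w + 5| < (7/2)ε.
Take δ = min(7/2, (7/2)ε). Then 0 < |w + 5| < δ forces both bounds, so |(7w - 7)/(w - 2) − 6| < ε.

δ = min(7/2, (7/2)ε)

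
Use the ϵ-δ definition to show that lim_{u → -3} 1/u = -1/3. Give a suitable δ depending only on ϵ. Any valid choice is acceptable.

δ = min(3/2, (9/2)ϵ)

Suppose ϵ > 0. We seek δ > 0 such that 0 < |u + 3| < δ implies |1/u + 1/3| < ϵ.
|1/u + 1/3| = |-3 − u|/(3·|u|) = |u + 3|/(3|u|).
Require δ ≤ 3/2 so that |u| > 3 − 3/2 = 3/2, hence 3|u| > 9/2.
Then |1/u + 1/3| < |u + 3|/(9/2), which is < ϵ when |u + 3| < (9/2)ϵ.
Take δ = min(3/2, (9/2)ϵ). Then 0 < |u + 3| < δ gives both |u + 3| < 3/2 and |u + 3| < (9/2)ϵ, so |1/u + 1/3| < ϵ.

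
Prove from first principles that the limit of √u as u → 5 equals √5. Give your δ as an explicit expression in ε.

Suppose ε > 0. We want δ > 0 such that 0 < |u − 5| < δ implies |√u − √5| < ε.
Multiplying by the conjugate, |√u − √5| = |u − 5|/(√u + √5).
Restrict δ ≤ 5 so that |u − 5| < 5 forces u > 0, and then √u + √5 > √5.
Hence |√u − √5| < |u − 5|/√5, which is < ε once |u − 5| < √5·ε.
Take δ = min(5, √5·ε). If 0 < |u − 5| < δ then u > 0 and |√u − √5| < |u − 5|/√5 < ε.

δ = min(5, √5·ε)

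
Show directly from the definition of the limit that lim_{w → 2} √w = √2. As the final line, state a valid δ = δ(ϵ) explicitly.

δ = min(2, √2·ϵ)

Fix ϵ > 0. We want δ > 0 such that 0 < |w − 2| < δ implies |√w − √2| < ϵ.
Rationalise: √w − √2 = (w − 2)/(√w + √2), so |√w − √2| = |w − 2|/(√w + √2).
Restrict δ ≤ 2 so that |w − 2| < 2 forces w > 0, and then √w + √2 > √2.
Hence |√w − √2| < |w − 2|/√2, which is < ϵ once |w − 2| < √2·ϵ.
Take δ = min(2, √2·ϵ). If 0 < |w − 2| < δ then w > 0 and |√w − √2| < |w − 2|/√2 < ϵ.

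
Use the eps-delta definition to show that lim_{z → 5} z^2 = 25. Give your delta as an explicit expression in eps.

delta = min(1, eps/11)

Suppose eps > 0. We seek delta > 0 with 0 < |z − 5| < delta ⇒ |z^2 − 25| < eps.
Factor: z^2 − 25 = (z − 5)(z + 5), so |z^2 − 25| = |z − 5|·|z + 5|.
Restrict delta ≤ 1. Then |z − 5| < 1 gives |z| < 6, so by the triangle inequality |z + 5| ≤ 6 + 5 = 11.
Hence |z^2 − 25| ≤ 11|z − 5|, which is < eps once |z − 5| < eps/11.
Take delta = min(1, eps/11). If 0 < |z − 5| < delta then both bounds hold and |z^2 − 25| ≤ 11|z − 5| < 11·(eps/11) = eps.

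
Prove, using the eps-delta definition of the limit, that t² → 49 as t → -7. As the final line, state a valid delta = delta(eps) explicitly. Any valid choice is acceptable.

delta = min(2, eps/16)

Let eps > 0 be given. We seek delta > 0 with 0 < |t + 7| < delta ⇒ |t² − 49| < eps.
Factor: t² − 49 = (t + 7)(t - 7), so |t² − 49| = |t + 7|·|t - 7|.
Impose delta ≤ 2 so that |t| < 9; then |t - 7| ≤ 16.
Hence |t² − 49| ≤ 16|t + 7|, which is < eps once |t + 7| < eps/16.
Take delta = min(2, eps/16). If 0 < |t + 7| < delta then both bounds hold and |t² − 49| ≤ 16|t + 7| < 16·(eps/16) = eps.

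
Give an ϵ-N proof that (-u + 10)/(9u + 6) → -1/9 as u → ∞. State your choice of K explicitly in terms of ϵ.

Suppose ϵ > 0. We seek K > 0 such that u > K implies |(-u + 10)/(9u + 6) + 1/9| < ϵ.
(-u + 10)/(9u + 6) + 1/9 = (9(-u + 10) − (-1)(9u + 6)) / (9(9u + 6)) = 96/(9(9u + 6)).
For u > 0 we have 9u + 6 > 9u, so |(-u + 10)/(9u + 6) + 1/9| = 96/(9(9u + 6)) < 96/(9·9u) = (32/27)/u.
Thus |(-u + 10)/(9u + 6) + 1/9| < ϵ whenever u > (32/27)/ϵ.
Take K = (32/27)/ϵ. If u > K then |(-u + 10)/(9u + 6) + 1/9| < (32/27)/u < ϵ.

K = (32/27)/ϵ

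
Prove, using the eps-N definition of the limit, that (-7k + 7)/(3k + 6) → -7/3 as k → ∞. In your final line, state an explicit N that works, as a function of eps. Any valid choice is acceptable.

N = 7/eps

Let eps > 0. For k ≥ 1, |(-7k + 7)/(3k + 6) + 7/3| = |63|/(3(3k + 6)) = 63/(3(3k + 6)).
Since 3k + 6 ≥ 3k for k ≥ 1, this is ≤ 63/(3·3k) = 7/k.
So |(-7k + 7)/(3k + 6) + 7/3| < eps whenever k > 7/eps.
Take N = 7/eps. If k > N then |(-7k + 7)/(3k + 6) + 7/3| ≤ 7/k < eps.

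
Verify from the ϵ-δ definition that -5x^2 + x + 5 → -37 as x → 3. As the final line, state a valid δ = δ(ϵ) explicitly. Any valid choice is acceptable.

δ = min(1, ϵ/34)

Let ϵ > 0 be given. We want δ > 0 such that 0 < |x − 3| < δ implies |(-5x^2 + x + 5) + 37| < ϵ.
(-5x^2 + x + 5) + 37 = -5x^2 + x + 42 = (x − 3)(-5x - 14).
So |(-5x^2 + x + 5) + 37| = |x − 3|·|-5x - 14|.
Require δ ≤ 1. Then |x − 3| < 1 gives |x| < 4, and by the triangle inequality |-5x - 14| ≤ 5·4 + 14 = 34.
Hence |(-5x^2 + x + 5) + 37| ≤ 34|x − 3| < ϵ provided |x − 3| < ϵ/34.
Choosing δ = min(1, ϵ/34) ensures both conditions, hence |(-5x^2 + x + 5) + 37| < ϵ.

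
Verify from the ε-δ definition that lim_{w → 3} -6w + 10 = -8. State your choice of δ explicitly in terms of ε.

δ = ε/6

Let ε > 0 be given. We need δ > 0 so that 0 < |w − 3| < δ implies |(-6w + 10) + 8| < ε.
|(-6w + 10) + 8| = |-6w + 18| = 6|w − 3|.
Thus it suffices that |w − 3| < ε/6.
Take δ = ε/6. If 0 < |w − 3| < δ then |(-6w + 10) + 8| = 6|w − 3| < 6·(ε/6) = ε.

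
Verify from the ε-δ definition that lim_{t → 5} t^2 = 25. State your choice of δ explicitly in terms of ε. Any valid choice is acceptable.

Fix ε > 0. We seek δ > 0 with 0 < |t − 5| < δ ⇒ |t^2 − 25| < ε.
Factor: t^2 − 25 = (t − 5)(t + 5), so |t^2 − 25| = |t − 5|·|t + 5|.
Restrict δ ≤ 1. Then |t − 5| < 1 gives |t| < 6, so by the triangle inequality |t + 5| ≤ 6 + 5 = 11.
Hence |t^2 − 25| ≤ 11|t − 5|, which is < ε once |t − 5| < ε/11.
Take δ = min(1, ε/11). If 0 < |t − 5| < δ then both bounds hold and |t^2 − 25| ≤ 11|t − 5| < 11·(ε/11) = ε.

δ = min(1, ε/11)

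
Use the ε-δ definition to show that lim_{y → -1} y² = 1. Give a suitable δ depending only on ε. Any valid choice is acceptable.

Fix ε > 0. We seek δ > 0 with 0 < |y + 1| < δ ⇒ |y² − 1| < ε.
Factor: y² − 1 = (y + 1)(y - 1), so |y² − 1| = |y + 1|·|y - 1|.
Restrict δ ≤ 2. Then |y + 1| < 2 gives |y| < 3, so by the triangle inequality |y - 1| ≤ 3 + 1 = 4.
Hence |y² − 1| ≤ 4|y + 1|, which is < ε once |y + 1| < ε/4.
Take δ = min(2, ε/4). If 0 < |y + 1| < δ then both bounds hold and |y² − 1| ≤ 4|y + 1| < 4·(ε/4) = ε.

δ = min(2, ε/4)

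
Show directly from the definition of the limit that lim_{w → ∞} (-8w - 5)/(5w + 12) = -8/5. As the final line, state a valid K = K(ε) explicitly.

Fix ε > 0. We seek K > 0 such that w > K implies |(-8w - 5)/(5w + 12) + 8/5| < ε.
(-8w - 5)/(5w + 12) + 8/5 = (5(-8w - 5) − (-8)(5w + 12)) / (5(5w + 12)) = 71/(5(5w + 12)).
For w > 0 we have 5w + 12 > 5w, so |(-8w - 5)/(5w + 12) + 8/5| = 71/(5(5w + 12)) < 71/(5·5w) = (71/25)/w.
Thus |(-8w - 5)/(5w + 12) + 8/5| < ε whenever w > (71/25)/ε.
Take K = (71/25)/ε. If w > K then |(-8w - 5)/(5w + 12) + 8/5| < (71/25)/w < ε.

K = (71/25)/ε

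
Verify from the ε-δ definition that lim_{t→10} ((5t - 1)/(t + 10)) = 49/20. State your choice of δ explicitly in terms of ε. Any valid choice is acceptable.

Suppose ε > 0. We want δ > 0 with 0 < |t − 10| < δ ⇒ |(5t - 1)/(t + 10) − (49/20)| < ε.
Combining over a common denominator, (5t - 1)/(t + 10) − (49/20) = [(5t - 1)·20 − 49·(t + 10)] / [20·(t + 10)] = 51(t − 10) / (20(t + 10)).
So |(5t - 1)/(t + 10) − (49/20)| = 51|t − 10| / (20·|t + 10|).
Require δ ≤ 10, so |t + 10| ≥ |20| − |t − 10| > 20 − 10 = 10.
Hence |(5t - 1)/(t + 10) − (49/20)| < 51|t − 10|/(20·10) = (51/200)|t − 10|, which is < ε once |t − 10| < (200/51)ε.
Take δ = min(10, (200/51)ε). Then 0 < |t − 10| < δ forces both bounds, so |(5t - 1)/(t + 10) − (49/20)| < ε.

δ = min(10, (200/51)ε)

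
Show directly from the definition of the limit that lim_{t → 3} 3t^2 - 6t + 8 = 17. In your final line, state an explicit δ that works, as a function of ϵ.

δ = min(1, ϵ/15)

Suppose ϵ > 0. We want δ > 0 such that 0 < |t − 3| < δ implies |(3t^2 - 6t + 8) − 17| < ϵ.
(3t^2 - 6t + 8) − 17 = 3t^2 - 6t - 9 = (t − 3)(3t + 3).
So |(3t^2 - 6t + 8) − 17| = |t − 3|·|3t + 3|.
Require δ ≤ 1. Then |t − 3| < 1 gives |t| < 4, and by the triangle inequality |3t + 3| ≤ 3·4 + 3 = 15.
Hence |(3t^2 - 6t + 8) − 17| ≤ 15|t − 3| < ϵ provided |t − 3| < ϵ/15.
Take δ = min(1, ϵ/15). Then 0 < |t − 3| < δ gives both |t − 3| < 1 and |t − 3| < ϵ/15, so |(3t^2 - 6t + 8) − 17| < ϵ.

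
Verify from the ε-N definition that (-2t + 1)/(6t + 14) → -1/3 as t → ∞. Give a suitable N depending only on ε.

N = (17/18)/ε

Suppose ε > 0. We seek N > 0 such that t > N implies |(-2t + 1)/(6t + 14) + 1/3| < ε.
(-2t + 1)/(6t + 14) + 1/3 = (6(-2t + 1) − (-2)(6t + 14)) / (6(6t + 14)) = 34/(6(6t + 14)).
For t > 0 we have 6t + 14 > 6t, so |(-2t + 1)/(6t + 14) + 1/3| = 34/(6(6t + 14)) < 34/(6·6t) = (17/18)/t.
Thus |(-2t + 1)/(6t + 14) + 1/3| < ε whenever t > (17/18)/ε.
Take N = (17/18)/ε. If t > N then |(-2t + 1)/(6t + 14) + 1/3| < (17/18)/t < ε.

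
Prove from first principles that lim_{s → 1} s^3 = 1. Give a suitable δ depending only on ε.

δ = min(2, ε/13)

Let ε > 0. We seek δ > 0 with 0 < |s − 1| < δ ⇒ |s^3 − 1| < ε.
Factor: s^3 − 1 = (s − 1)(s^2 + s + 1), so |s^3 − 1| = |s − 1|·|s^2 + s + 1|.
Restrict δ ≤ 2. Then |s − 1| < 2 gives |s| < 3, so by the triangle inequality |s^2 + s + 1| ≤ 3^2 + 3 + 1 = 13.
Hence |s^3 − 1| ≤ 13|s − 1|, which is < ε once |s − 1| < ε/13.
Take δ = min(2, ε/13). If 0 < |s − 1| < δ then both bounds hold and |s^3 − 1| ≤ 13|s − 1| < 13·(ε/13) = ε.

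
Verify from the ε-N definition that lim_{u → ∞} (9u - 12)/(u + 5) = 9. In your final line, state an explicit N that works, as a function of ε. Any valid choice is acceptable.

Suppose ε > 0. We seek N > 0 such that u > N implies |(9u - 12)/(u + 5) − 9| < ε.
(9u - 12)/(u + 5) − 9 = ((9u - 12) − 9(u + 5)) / ((u + 5)) = -57/((u + 5)).
For u > 0 we have u + 5 > u, so |(9u - 12)/(u + 5) − 9| = 57/((u + 5)) < 57/(u) = 57/u.
Thus |(9u - 12)/(u + 5) − 9| < ε whenever u > 57/ε.
Take N = 57/ε. If u > N then |(9u - 12)/(u + 5) − 9| < 57/u < ε.

N = 57/ε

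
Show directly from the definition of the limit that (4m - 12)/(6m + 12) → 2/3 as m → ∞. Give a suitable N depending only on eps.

N = (10/3)/eps

Let eps > 0. For m ≥ 1, |(4m - 12)/(6m + 12) − (2/3)| = |-120|/(6(6m + 12)) = 120/(6(6m + 12)).
Since 6m + 12 ≥ 6m for m ≥ 1, this is ≤ 120/(6·6m) = (10/3)/m.
So |(4m - 12)/(6m + 12) − (2/3)| < eps whenever m > (10/3)/eps.
Take N = (10/3)/eps. If m > N then |(4m - 12)/(6m + 12) − (2/3)| ≤ (10/3)/m < eps.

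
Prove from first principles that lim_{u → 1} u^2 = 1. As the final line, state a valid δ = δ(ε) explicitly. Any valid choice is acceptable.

δ = min(1, ε/3)

Let ε > 0 be given. We seek δ > 0 with 0 < |u − 1| < δ ⇒ |u^2 − 1| < ε.
Factor: u^2 − 1 = (u − 1)(u + 1), so |u^2 − 1| = |u − 1|·|u + 1|.
Impose δ ≤ 1 so that |u| < 2; then |u + 1| ≤ 3.
Hence |u^2 − 1| ≤ 3|u − 1|, which is < ε once |u − 1| < ε/3.
Take δ = min(1, ε/3). If 0 < |u − 1| < δ then both bounds hold and |u^2 − 1| ≤ 3|u − 1| < 3·(ε/3) = ε.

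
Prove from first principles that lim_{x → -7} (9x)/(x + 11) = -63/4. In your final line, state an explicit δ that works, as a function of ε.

δ = min(2, (8/99)ε)

Fix ε > 0. We want δ > 0 with 0 < |x + 7| < δ ⇒ |(9x)/(x + 11) + 63/4| < ε.
Combining over a common denominator, (9x)/(x + 11) + 63/4 = [(9x)·4 − (-63)·(x + 11)] / [4·(x + 11)] = 99(x + 7) / (4(x + 11)).
So |(9x)/(x + 11) + 63/4| = 99|x + 7| / (4·|x + 11|).
Restrict δ ≤ 2. Then |x + 7| < 2 gives |x + 11| = |(x + 7) + 4| ≥ 4 − 2 = 2.
Hence |(9x)/(x + 11) + 63/4| < 99|x + 7|/(4·2) = (99/8)|x + 7|, which is < ε once |x + 7| < (8/99)ε.
Take δ = min(2, (8/99)ε). Then 0 < |x + 7| < δ forces both bounds, so |(9x)/(x + 11) + 63/4| < ε.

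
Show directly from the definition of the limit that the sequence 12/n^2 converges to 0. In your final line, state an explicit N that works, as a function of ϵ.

N = (12/ϵ)^{1/2}

Suppose ϵ > 0. For n ≥ 1, |12/n^2 − 0| = 12/n^2.
12/n^2 < ϵ ⇔ n^2 > 12/ϵ ⇔ n > (12/ϵ)^{1/2}.
Take N = (12/ϵ)^{1/2}. Then n > N implies 12/n^2 < ϵ.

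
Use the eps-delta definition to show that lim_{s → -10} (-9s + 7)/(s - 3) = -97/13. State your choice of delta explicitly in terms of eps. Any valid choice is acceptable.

Let eps > 0 be given. We want delta > 0 with 0 < |s + 10| < delta ⇒ |(-9s + 7)/(s - 3) + 97/13| < eps.
Combining over a common denominator, (-9s + 7)/(s - 3) + 97/13 = [(-9s + 7)·(-13) − 97·(s - 3)] / [(-13)·(s - 3)] = 20(s + 10) / ((-13)(s - 3)).
So |(-9s + 7)/(s - 3) + 97/13| = 20|s + 10| / (13·|s − 3|).
Restrict delta ≤ 13/2. Then |s + 10| < 13/2 gives |s − 3| = |(s + 10) + (-13)| ≥ 13 − 13/2 = 13/2.
Hence |(-9s + 7)/(s - 3) + 97/13| < 20|s + 10|/(13·(13/2)) = (40/169)|s + 10|, which is < eps once |s + 10| < (169/40)eps.
Take delta = min(13/2, (169/40)eps). Then 0 < |s + 10| < delta forces both bounds, so |(-9s + 7)/(s - 3) + 97/13| < eps.

delta = min(13/2, (169/40)eps)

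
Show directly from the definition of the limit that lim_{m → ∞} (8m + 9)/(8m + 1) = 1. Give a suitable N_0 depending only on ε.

N_0 = 1/ε

Suppose ε > 0. For m ≥ 1, |(8m + 9)/(8m + 1) − 1| = |64|/(8(8m + 1)) = 64/(8(8m + 1)).
Since 8m + 1 ≥ 8m for m ≥ 1, this is ≤ 64/(8·8m) = 1/m.
So |(8m + 9)/(8m + 1) − 1| < ε whenever m > 1/ε.
Take N_0 = 1/ε. If m > N_0 then |(8m + 9)/(8m + 1) − 1| ≤ 1/m < ε.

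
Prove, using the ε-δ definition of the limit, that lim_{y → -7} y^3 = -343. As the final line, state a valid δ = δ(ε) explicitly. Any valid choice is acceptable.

Suppose ε > 0. We seek δ > 0 with 0 < |y + 7| < δ ⇒ |y^3 + 343| < ε.
Factor: y^3 + 343 = (y + 7)(y^2 - 7y + 49), so |y^3 + 343| = |y + 7|·|y^2 - 7y + 49|.
Restrict δ ≤ 1. Then |y + 7| < 1 gives |y| < 8, so by the triangle inequality |y^2 - 7y + 49| ≤ 8^2 + 7·8 + 49 = 169.
Hence |y^3 + 343| ≤ 169|y + 7|, which is < ε once |y + 7| < ε/169.
Take δ = min(1, ε/169). If 0 < |y + 7| < δ then both bounds hold and |y^3 + 343| ≤ 169|y + 7| < 169·(ε/169) = ε.

δ = min(1, ε/169)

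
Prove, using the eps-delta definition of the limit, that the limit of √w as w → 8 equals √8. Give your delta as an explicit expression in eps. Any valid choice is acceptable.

delta = min(8, √8·eps)

Let eps > 0. We want delta > 0 such that 0 < |w − 8| < delta implies |√w − √8| < eps.
Multiplying by the conjugate, |√w − √8| = |w − 8|/(√w + √8).
Restrict delta ≤ 8 so that |w − 8| < 8 forces w > 0, and then √w + √8 > √8.
Hence |√w − √8| < |w − 8|/√8, which is < eps once |w − 8| < √8·eps.
Take delta = min(8, √8·eps). If 0 < |w − 8| < delta then w > 0 and |√w − √8| < |w − 8|/√8 < eps.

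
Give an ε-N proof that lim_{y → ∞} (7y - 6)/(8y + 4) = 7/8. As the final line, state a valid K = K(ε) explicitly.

K = (19/16)/ε

Let ε > 0 be given. We seek K > 0 such that y > K implies |(7y - 6)/(8y + 4) − (7/8)| < ε.
(7y - 6)/(8y + 4) − (7/8) = (8(7y - 6) − 7(8y + 4)) / (8(8y + 4)) = -76/(8(8y + 4)).
For y > 0 we have 8y + 4 > 8y, so |(7y - 6)/(8y + 4) − (7/8)| = 76/(8(8y + 4)) < 76/(8·8y) = (19/16)/y.
Thus |(7y - 6)/(8y + 4) − (7/8)| < ε whenever y > (19/16)/ε.
Take K = (19/16)/ε. If y > K then |(7y - 6)/(8y + 4) − (7/8)| < (19/16)/y < ε.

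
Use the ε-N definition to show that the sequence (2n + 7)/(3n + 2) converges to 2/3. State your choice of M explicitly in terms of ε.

Let ε > 0. For n ≥ 1, |(2n + 7)/(3n + 2) − (2/3)| = |17|/(3(3n + 2)) = 17/(3(3n + 2)).
Since 3n + 2 ≥ 3n for n ≥ 1, this is ≤ 17/(3·3n) = (17/9)/n.
So |(2n + 7)/(3n + 2) − (2/3)| < ε whenever n > (17/9)/ε.
Take M = (17/9)/ε. If n > M then |(2n + 7)/(3n + 2) − (2/3)| ≤ (17/9)/n < ε.

M = (17/9)/ε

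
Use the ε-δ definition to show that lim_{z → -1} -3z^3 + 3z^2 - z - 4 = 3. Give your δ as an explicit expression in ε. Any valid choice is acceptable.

Let ε > 0. We want δ > 0 such that 0 < |z + 1| < δ implies |(-3z^3 + 3z^2 - z - 4) − 3| < ε.
(-3z^3 + 3z^2 - z - 4) − 3 = -3z^3 + 3z^2 - z - 7 = (z + 1)(-3z^2 + 6z - 7).
So |(-3z^3 + 3z^2 - z - 4) − 3| = |z + 1|·|-3z^2 + 6z - 7|.
Assume first that |z + 1| < 2, so |z| < 3. Then |-3z^2 + 6z - 7| ≤ 3·3^2 + 6·3 + 7 = 52.
Hence |(-3z^3 + 3z^2 - z - 4) − 3| ≤ 52|z + 1| < ε provided |z + 1| < ε/52.
Take δ = min(2, ε/52). Then 0 < |z + 1| < δ gives both |z + 1| < 2 and |z + 1| < ε/52, so |(-3z^3 + 3z^2 - z - 4) − 3| < ε.

δ = min(2, ε/52)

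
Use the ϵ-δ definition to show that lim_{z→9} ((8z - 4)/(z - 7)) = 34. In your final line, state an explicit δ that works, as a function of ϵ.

δ = min(1, (1/26)ϵ)

Let ϵ > 0 be given. We want δ > 0 with 0 < |z − 9| < δ ⇒ |(8z - 4)/(z - 7) − 34| < ϵ.
Combining over a common denominator, (8z - 4)/(z - 7) − 34 = [(8z - 4)·2 − 68·(z - 7)] / [2·(z - 7)] = -52(z − 9) / (2(z - 7)).
So |(8z - 4)/(z - 7) − 34| = 52|z − 9| / (2·|z − 7|).
Restrict δ ≤ 1. Then |z − 9| < 1 gives |z − 7| = |(z − 9) + 2| ≥ 2 − 1 = 1.
Hence |(8z - 4)/(z - 7) − 34| < 52|z − 9|/(2·1) = 26|z − 9|, which is < ϵ once |z − 9| < (1/26)ϵ.
Take δ = min(1, (1/26)ϵ). Then 0 < |z − 9| < δ forces both bounds, so |(8z - 4)/(z - 7) − 34| < ϵ.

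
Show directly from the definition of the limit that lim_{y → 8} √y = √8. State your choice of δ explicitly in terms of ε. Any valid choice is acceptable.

Suppose ε > 0. We want δ > 0 such that 0 < |y − 8| < δ implies |√y − √8| < ε.
Multiplying by the conjugate, |√y − √8| = |y − 8|/(√y + √8).
Restrict δ ≤ 8 so that |y − 8| < 8 forces y > 0, and then √y + √8 > √8.
Hence |√y − √8| < |y − 8|/√8, which is < ε once |y − 8| < √8·ε.
Take δ = min(8, √8·ε). If 0 < |y − 8| < δ then y > 0 and |√y − √8| < |y − 8|/√8 < ε.

δ = min(8, √8·ε)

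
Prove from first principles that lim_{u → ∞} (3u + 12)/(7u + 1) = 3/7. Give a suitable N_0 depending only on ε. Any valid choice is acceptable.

Let ε > 0 be given. We seek N_0 > 0 such that u > N_0 implies |(3u + 12)/(7u + 1) − (3/7)| < ε.
(3u + 12)/(7u + 1) − (3/7) = (7(3u + 12) − 3(7u + 1)) / (7(7u + 1)) = 81/(7(7u + 1)).
For u > 0 we have 7u + 1 > 7u, so |(3u + 12)/(7u + 1) − (3/7)| = 81/(7(7u + 1)) < 81/(7·7u) = (81/49)/u.
Thus |(3u + 12)/(7u + 1) − (3/7)| < ε whenever u > (81/49)/ε.
Take N_0 = (81/49)/ε. If u > N_0 then |(3u + 12)/(7u + 1) − (3/7)| < (81/49)/u < ε.

N_0 = (81/49)/ε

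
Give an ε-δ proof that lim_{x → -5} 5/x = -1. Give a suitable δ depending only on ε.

δ = min(5/2, (5/2)ε)

Let ε > 0. We seek δ > 0 such that 0 < |x + 5| < δ implies |5/x + 1| < ε.
|5/x + 1| = 5·|-5 − x|/(5·|x|) = 5|x + 5|/(5|x|).
Restrict δ ≤ 5/2. Then |x + 5| < 5/2 gives |x| > 5/2, so 5|x| > 25/2.
Then |5/x + 1| < 5|x + 5|/(25/2), which is < ε when |x + 5| < (5/2)ε.
Take δ = min(5/2, (5/2)ε). Then 0 < |x + 5| < δ gives both |x + 5| < 5/2 and |x + 5| < (5/2)ε, so |5/x + 1| < ε.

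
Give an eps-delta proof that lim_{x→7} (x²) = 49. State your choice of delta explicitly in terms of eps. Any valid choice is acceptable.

Let eps > 0. We seek delta > 0 with 0 < |x − 7| < delta ⇒ |x² − 49| < eps.
Factor: x² − 49 = (x − 7)(x + 7), so |x² − 49| = |x − 7|·|x + 7|.
Restrict delta ≤ 2. Then |x − 7| < 2 gives |x| < 9, so by the triangle inequality |x + 7| ≤ 9 + 7 = 16.
Hence |x² − 49| ≤ 16|x − 7|, which is < eps once |x − 7| < eps/16.
Take delta = min(2, eps/16). If 0 < |x − 7| < delta then both bounds hold and |x² − 49| ≤ 16|x − 7| < 16·(eps/16) = eps.

delta = min(2, eps/16)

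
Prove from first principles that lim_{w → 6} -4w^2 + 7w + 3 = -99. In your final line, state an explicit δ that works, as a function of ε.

δ = min(1, ε/45)

Let ε > 0 be given. We want δ > 0 such that 0 < |w − 6| < δ implies |(-4w^2 + 7w + 3) + 99| < ε.
(-4w^2 + 7w + 3) + 99 = -4w^2 + 7w + 102 = (w − 6)(-4w - 17).
So |(-4w^2 + 7w + 3) + 99| = |w − 6|·|-4w - 17|.
Require δ ≤ 1. Then |w − 6| < 1 gives |w| < 7, and by the triangle inequality |-4w - 17| ≤ 4·7 + 17 = 45.
Hence |(-4w^2 + 7w + 3) + 99| ≤ 45|w − 6| < ε provided |w − 6| < ε/45.
Choosing δ = min(1, ε/45) ensures both conditions, hence |(-4w^2 + 7w + 3) + 99| < ε.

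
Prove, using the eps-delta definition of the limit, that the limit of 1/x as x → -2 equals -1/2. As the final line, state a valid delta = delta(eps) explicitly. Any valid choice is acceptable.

Suppose eps > 0. We seek delta > 0 such that 0 < |x + 2| < delta implies |1/x + 1/2| < eps.
|1/x + 1/2| = |-2 − x|/(2·|x|) = |x + 2|/(2|x|).
Restrict delta ≤ 1. Then |x + 2| < 1 gives |x| > 1, so 2|x| > 2.
Then |1/x + 1/2| < |x + 2|/2, which is < eps when |x + 2| < 2eps.
Take delta = min(1, 2eps). Then 0 < |x + 2| < delta gives both |x + 2| < 1 and |x + 2| < 2eps, so |1/x + 1/2| < eps.

delta = min(1, 2eps)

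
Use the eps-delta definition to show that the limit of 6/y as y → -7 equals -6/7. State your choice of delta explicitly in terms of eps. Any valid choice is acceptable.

delta = min(7/2, (49/12)eps)

Suppose eps > 0. We seek delta > 0 such that 0 < |y + 7| < delta implies |6/y + 6/7| < eps.
|6/y + 6/7| = 6·|-7 − y|/(7·|y|) = 6|y + 7|/(7|y|).
Restrict delta ≤ 7/2. Then |y + 7| < 7/2 gives |y| > 7/2, so 7|y| > 49/2.
Then |6/y + 6/7| < 6|y + 7|/(49/2), which is < eps when |y + 7| < (49/12)eps.
Take delta = min(7/2, (49/12)eps). Then 0 < |y + 7| < delta gives both |y + 7| < 7/2 and |y + 7| < (49/12)eps, so |6/y + 6/7| < eps.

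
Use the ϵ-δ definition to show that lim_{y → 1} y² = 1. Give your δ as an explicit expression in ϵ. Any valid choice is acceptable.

Let ϵ > 0 be given. We seek δ > 0 with 0 < |y − 1| < δ ⇒ |y² − 1| < ϵ.
Factor: y² − 1 = (y − 1)(y + 1), so |y² − 1| = |y − 1|·|y + 1|.
Impose δ ≤ 1 so that |y| < 2; then |y + 1| ≤ 3.
Hence |y² − 1| ≤ 3|y − 1|, which is < ϵ once |y − 1| < ϵ/3.
Take δ = min(1, ϵ/3). If 0 < |y − 1| < δ then both bounds hold and |y² − 1| ≤ 3|y − 1| < 3·(ϵ/3) = ϵ.

δ = min(1, ϵ/3)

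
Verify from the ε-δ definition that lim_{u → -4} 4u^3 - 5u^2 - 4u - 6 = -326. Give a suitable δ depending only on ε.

Let ε > 0 be given. We want δ > 0 such that 0 < |u + 4| < δ implies |(4u^3 - 5u^2 - 4u - 6) + 326| < ε.
(4u^3 - 5u^2 - 4u - 6) + 326 = 4u^3 - 5u^2 - 4u + 320 = (u + 4)(4u^2 - 21u + 80).
So |(4u^3 - 5u^2 - 4u - 6) + 326| = |u + 4|·|4u^2 - 21u + 80|.
Require δ ≤ 1. Then |u + 4| < 1 gives |u| < 5, and by the triangle inequality |4u^2 - 21u + 80| ≤ 4·5^2 + 21·5 + 80 = 285.
Hence |(4u^3 - 5u^2 - 4u - 6) + 326| ≤ 285|u + 4| < ε provided |u + 4| < ε/285.
Choosing δ = min(1, ε/285) ensures both conditions, hence |(4u^3 - 5u^2 - 4u - 6) + 326| < ε.

δ = min(1, ε/285)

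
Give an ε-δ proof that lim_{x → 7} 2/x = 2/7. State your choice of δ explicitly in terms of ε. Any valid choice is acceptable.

Let ε > 0 be given. We seek δ > 0 such that 0 < |x − 7| < δ implies |2/x − (2/7)| < ε.
|2/x − (2/7)| = 2·|7 − x|/(7·|x|) = 2|x − 7|/(7|x|).
Restrict δ ≤ 7/2. Then |x − 7| < 7/2 gives |x| > 7/2, so 7|x| > 49/2.
Then |2/x − (2/7)| < 2|x − 7|/(49/2), which is < ε when |x − 7| < (49/4)ε.
Take δ = min(7/2, (49/4)ε). Then 0 < |x − 7| < δ gives both |x − 7| < 7/2 and |x − 7| < (49/4)ε, so |2/x − (2/7)| < ε.

δ = min(7/2, (49/4)ε)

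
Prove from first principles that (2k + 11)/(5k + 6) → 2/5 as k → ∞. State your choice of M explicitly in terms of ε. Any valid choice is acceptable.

M = (43/25)/ε

Let ε > 0. For k ≥ 1, |(2k + 11)/(5k + 6) − (2/5)| = |43|/(5(5k + 6)) = 43/(5(5k + 6)).
Since 5k + 6 ≥ 5k for k ≥ 1, this is ≤ 43/(5·5k) = (43/25)/k.
So |(2k + 11)/(5k + 6) − (2/5)| < ε whenever k > (43/25)/ε.
Take M = (43/25)/ε. If k > M then |(2k + 11)/(5k + 6) − (2/5)| ≤ (43/25)/k < ε.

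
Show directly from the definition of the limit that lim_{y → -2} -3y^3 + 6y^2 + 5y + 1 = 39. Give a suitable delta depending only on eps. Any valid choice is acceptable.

Fix eps > 0. We want delta > 0 such that 0 < |y + 2| < delta implies |(-3y^3 + 6y^2 + 5y + 1) − 39| < eps.
(-3y^3 + 6y^2 + 5y + 1) − 39 = -3y^3 + 6y^2 + 5y - 38 = (y + 2)(-3y^2 + 12y - 19).
So |(-3y^3 + 6y^2 + 5y + 1) − 39| = |y + 2|·|-3y^2 + 12y - 19|.
Assume first that |y + 2| < 2, so |y| < 4. Then |-3y^2 + 12y - 19| ≤ 3·4^2 + 12·4 + 19 = 115.
Hence |(-3y^3 + 6y^2 + 5y + 1) − 39| ≤ 115|y + 2| < eps provided |y + 2| < eps/115.
Take delta = min(2, eps/115). Then 0 < |y + 2| < delta gives both |y + 2| < 2 and |y + 2| < eps/115, so |(-3y^3 + 6y^2 + 5y + 1) − 39| < eps.

delta = min(2, eps/115)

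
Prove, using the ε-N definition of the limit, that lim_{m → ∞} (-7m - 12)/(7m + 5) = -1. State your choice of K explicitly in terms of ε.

K = 1/ε

Fix ε > 0. For m ≥ 1, |(-7m - 12)/(7m + 5) + 1| = |-49|/(7(7m + 5)) = 49/(7(7m + 5)).
Since 7m + 5 ≥ 7m for m ≥ 1, this is ≤ 49/(7·7m) = 1/m.
So |(-7m - 12)/(7m + 5) + 1| < ε whenever m > 1/ε.
Take K = 1/ε. If m > K then |(-7m - 12)/(7m + 5) + 1| ≤ 1/m < ε.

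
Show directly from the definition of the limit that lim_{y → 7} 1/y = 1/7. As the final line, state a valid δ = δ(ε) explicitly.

Let ε > 0. We seek δ > 0 such that 0 < |y − 7| < δ implies |1/y − (1/7)| < ε.
|1/y − (1/7)| = |7 − y|/(7·|y|) = |y − 7|/(7|y|).
Restrict δ ≤ 7/2. Then |y − 7| < 7/2 gives |y| > 7/2, so 7|y| > 49/2.
Then |1/y − (1/7)| < |y − 7|/(49/2), which is < ε when |y − 7| < (49/2)ε.
Take δ = min(7/2, (49/2)ε). Then 0 < |y − 7| < δ gives both |y − 7| < 7/2 and |y − 7| < (49/2)ε, so |1/y − (1/7)| < ε.

δ = min(7/2, (49/2)ε)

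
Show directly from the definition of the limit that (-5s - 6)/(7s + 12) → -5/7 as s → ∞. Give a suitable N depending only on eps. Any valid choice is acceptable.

N = (18/49)/eps

Suppose eps > 0. We seek N > 0 such that s > N implies |(-5s - 6)/(7s + 12) + 5/7| < eps.
(-5s - 6)/(7s + 12) + 5/7 = (7(-5s - 6) − (-5)(7s + 12)) / (7(7s + 12)) = 18/(7(7s + 12)).
For s > 0 we have 7s + 12 > 7s, so |(-5s - 6)/(7s + 12) + 5/7| = 18/(7(7s + 12)) < 18/(7·7s) = (18/49)/s.
Thus |(-5s - 6)/(7s + 12) + 5/7| < eps whenever s > (18/49)/eps.
Take N = (18/49)/eps. If s > N then |(-5s - 6)/(7s + 12) + 5/7| < (18/49)/s < eps.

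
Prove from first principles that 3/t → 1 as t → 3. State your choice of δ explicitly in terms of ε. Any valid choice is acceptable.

Fix ε > 0. We seek δ > 0 such that 0 < |t − 3| < δ implies |3/t − 1| < ε.
|3/t − 1| = 3·|3 − t|/(3·|t|) = 3|t − 3|/(3|t|).
Restrict δ ≤ 3/2. Then |t − 3| < 3/2 gives |t| > 3/2, so 3|t| > 9/2.
Then |3/t − 1| < 3|t − 3|/(9/2), which is < ε when |t − 3| < (3/2)ε.
Take δ = min(3/2, (3/2)ε). Then 0 < |t − 3| < δ gives both |t − 3| < 3/2 and |t − 3| < (3/2)ε, so |3/t − 1| < ε.

δ = min(3/2, (3/2)ε)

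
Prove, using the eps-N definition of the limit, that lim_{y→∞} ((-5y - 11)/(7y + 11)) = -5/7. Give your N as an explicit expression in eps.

Fix eps > 0. We seek N > 0 such that y > N implies |(-5y - 11)/(7y + 11) + 5/7| < eps.
(-5y - 11)/(7y + 11) + 5/7 = (7(-5y - 11) − (-5)(7y + 11)) / (7(7y + 11)) = -22/(7(7y + 11)).
For y > 0 we have 7y + 11 > 7y, so |(-5y - 11)/(7y + 11) + 5/7| = 22/(7(7y + 11)) < 22/(7·7y) = (22/49)/y.
Thus |(-5y - 11)/(7y + 11) + 5/7| < eps whenever y > (22/49)/eps.
Take N = (22/49)/eps. If y > N then |(-5y - 11)/(7y + 11) + 5/7| < (22/49)/y < eps.

N = (22/49)/eps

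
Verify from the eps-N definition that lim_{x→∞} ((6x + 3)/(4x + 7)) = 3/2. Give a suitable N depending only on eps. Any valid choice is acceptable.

N = (15/8)/eps

Suppose eps > 0. We seek N > 0 such that x > N implies |(6x + 3)/(4x + 7) − (3/2)| < eps.
(6x + 3)/(4x + 7) − (3/2) = (4(6x + 3) − 6(4x + 7)) / (4(4x + 7)) = -30/(4(4x + 7)).
For x > 0 we have 4x + 7 > 4x, so |(6x + 3)/(4x + 7) − (3/2)| = 30/(4(4x + 7)) < 30/(4·4x) = (15/8)/x.
Thus |(6x + 3)/(4x + 7) − (3/2)| < eps whenever x > (15/8)/eps.
Take N = (15/8)/eps. If x > N then |(6x + 3)/(4x + 7) − (3/2)| < (15/8)/x < eps.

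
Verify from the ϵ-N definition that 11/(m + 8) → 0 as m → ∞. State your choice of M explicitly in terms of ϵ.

M = 11/ϵ

Fix ϵ > 0. For m ≥ 1, |11/(m + 8) − 0| = 11/(m + 8) ≤ 11/m.
We need 11/m < ϵ, i.e. m > 11/ϵ.
Take M = 11/ϵ. If m > M then |11/(m + 8)| ≤ 11/m < ϵ.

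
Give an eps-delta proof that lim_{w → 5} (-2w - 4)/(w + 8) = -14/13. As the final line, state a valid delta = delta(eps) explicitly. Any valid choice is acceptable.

delta = min(13/2, (169/24)eps)

Suppose eps > 0. We want delta > 0 with 0 < |w − 5| < delta ⇒ |(-2w - 4)/(w + 8) + 14/13| < eps.
Combining over a common denominator, (-2w - 4)/(w + 8) + 14/13 = [(-2w - 4)·13 − (-14)·(w + 8)] / [13·(w + 8)] = -12(w − 5) / (13(w + 8)).
So |(-2w - 4)/(w + 8) + 14/13| = 12|w − 5| / (13·|w + 8|).
Restrict delta ≤ 13/2. Then |w − 5| < 13/2 gives |w + 8| = |(w − 5) + 13| ≥ 13 − 13/2 = 13/2.
Hence |(-2w - 4)/(w + 8) + 14/13| < 12|w − 5|/(13·(13/2)) = (24/169)|w − 5|, which is < eps once |w − 5| < (169/24)eps.
Take delta = min(13/2, (169/24)eps). Then 0 < |w − 5| < delta forces both bounds, so |(-2w - 4)/(w + 8) + 14/13| < eps.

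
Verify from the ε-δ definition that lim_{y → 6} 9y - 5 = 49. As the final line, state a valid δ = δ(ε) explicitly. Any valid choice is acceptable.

δ = ε/9

Fix ε > 0. We need δ > 0 so that 0 < |y − 6| < δ implies |(9y - 5) − 49| < ε.
Since (9y - 5) − 49 = 9(y − 6), we have |(9y - 5) − 49| = 9|y − 6|.
So 9|y − 6| < ε exactly when |y − 6| < ε/9.
Choosing δ = ε/9 gives |(9y - 5) − 49| = 9|y − 6| < ε whenever |y − 6| < δ.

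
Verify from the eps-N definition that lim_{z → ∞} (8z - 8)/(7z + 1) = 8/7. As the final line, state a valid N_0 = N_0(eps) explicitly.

N_0 = (64/49)/eps

Suppose eps > 0. We seek N_0 > 0 such that z > N_0 implies |(8z - 8)/(7z + 1) − (8/7)| < eps.
(8z - 8)/(7z + 1) − (8/7) = (7(8z - 8) − 8(7z + 1)) / (7(7z + 1)) = -64/(7(7z + 1)).
For z > 0 we have 7z + 1 > 7z, so |(8z - 8)/(7z + 1) − (8/7)| = 64/(7(7z + 1)) < 64/(7·7z) = (64/49)/z.
Thus |(8z - 8)/(7z + 1) − (8/7)| < eps whenever z > (64/49)/eps.
Take N_0 = (64/49)/eps. If z > N_0 then |(8z - 8)/(7z + 1) − (8/7)| < (64/49)/z < eps.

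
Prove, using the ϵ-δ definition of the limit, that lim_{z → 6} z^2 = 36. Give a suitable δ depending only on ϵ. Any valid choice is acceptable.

Fix ϵ > 0. We seek δ > 0 with 0 < |z − 6| < δ ⇒ |z^2 − 36| < ϵ.
Factor: z^2 − 36 = (z − 6)(z + 6), so |z^2 − 36| = |z − 6|·|z + 6|.
Impose δ ≤ 1 so that |z| < 7; then |z + 6| ≤ 13.
Hence |z^2 − 36| ≤ 13|z − 6|, which is < ϵ once |z − 6| < ϵ/13.
Take δ = min(1, ϵ/13). If 0 < |z − 6| < δ then both bounds hold and |z^2 − 36| ≤ 13|z − 6| < 13·(ϵ/13) = ϵ.

δ = min(1, ϵ/13)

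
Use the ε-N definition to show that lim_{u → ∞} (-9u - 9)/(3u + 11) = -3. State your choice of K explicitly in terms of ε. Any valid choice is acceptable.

K = 8/ε

Suppose ε > 0. We seek K > 0 such that u > K implies |(-9u - 9)/(3u + 11) + 3| < ε.
(-9u - 9)/(3u + 11) + 3 = (3(-9u - 9) − (-9)(3u + 11)) / (3(3u + 11)) = 72/(3(3u + 11)).
For u > 0 we have 3u + 11 > 3u, so |(-9u - 9)/(3u + 11) + 3| = 72/(3(3u + 11)) < 72/(3·3u) = 8/u.
Thus |(-9u - 9)/(3u + 11) + 3| < ε whenever u > 8/ε.
Take K = 8/ε. If u > K then |(-9u - 9)/(3u + 11) + 3| < 8/u < ε.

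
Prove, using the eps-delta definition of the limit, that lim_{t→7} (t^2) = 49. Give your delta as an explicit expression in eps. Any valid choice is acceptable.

Let eps > 0 be given. We seek delta > 0 with 0 < |t − 7| < delta ⇒ |t^2 − 49| < eps.
Factor: t^2 − 49 = (t − 7)(t + 7), so |t^2 − 49| = |t − 7|·|t + 7|.
Restrict delta ≤ 2. Then |t − 7| < 2 gives |t| < 9, so by the triangle inequality |t + 7| ≤ 9 + 7 = 16.
Hence |t^2 − 49| ≤ 16|t − 7|, which is < eps once |t − 7| < eps/16.
Take delta = min(2, eps/16). If 0 < |t − 7| < delta then both bounds hold and |t^2 − 49| ≤ 16|t − 7| < 16·(eps/16) = eps.

delta = min(2, eps/16)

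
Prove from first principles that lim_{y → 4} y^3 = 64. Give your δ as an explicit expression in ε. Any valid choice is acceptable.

Fix ε > 0. We seek δ > 0 with 0 < |y − 4| < δ ⇒ |y^3 − 64| < ε.
Factor: y^3 − 64 = (y − 4)(y^2 + 4y + 16), so |y^3 − 64| = |y − 4|·|y^2 + 4y + 16|.
Restrict δ ≤ 2. Then |y − 4| < 2 gives |y| < 6, so by the triangle inequality |y^2 + 4y + 16| ≤ 6^2 + 4·6 + 16 = 76.
Hence |y^3 − 64| ≤ 76|y − 4|, which is < ε once |y − 4| < ε/76.
Take δ = min(2, ε/76). If 0 < |y − 4| < δ then both bounds hold and |y^3 − 64| ≤ 76|y − 4| < 76·(ε/76) = ε.

δ = min(2, ε/76)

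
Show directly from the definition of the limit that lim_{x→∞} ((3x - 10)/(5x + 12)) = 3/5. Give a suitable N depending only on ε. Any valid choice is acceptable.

Let ε > 0 be given. We seek N > 0 such that x > N implies |(3x - 10)/(5x + 12) − (3/5)| < ε.
(3x - 10)/(5x + 12) − (3/5) = (5(3x - 10) − 3(5x + 12)) / (5(5x + 12)) = -86/(5(5x + 12)).
For x > 0 we have 5x + 12 > 5x, so |(3x - 10)/(5x + 12) − (3/5)| = 86/(5(5x + 12)) < 86/(5·5x) = (86/25)/x.
Thus |(3x - 10)/(5x + 12) − (3/5)| < ε whenever x > (86/25)/ε.
Take N = (86/25)/ε. If x > N then |(3x - 10)/(5x + 12) − (3/5)| < (86/25)/x < ε.

N = (86/25)/ε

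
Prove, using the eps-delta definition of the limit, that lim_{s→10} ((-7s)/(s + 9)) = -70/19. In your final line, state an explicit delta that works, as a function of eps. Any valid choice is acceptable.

delta = min(19/2, (361/126)eps)

Suppose eps > 0. We want delta > 0 with 0 < |s − 10| < delta ⇒ |(-7s)/(s + 9) + 70/19| < eps.
Combining over a common denominator, (-7s)/(s + 9) + 70/19 = [(-7s)·19 − (-70)·(s + 9)] / [19·(s + 9)] = -63(s − 10) / (19(s + 9)).
So |(-7s)/(s + 9) + 70/19| = 63|s − 10| / (19·|s + 9|).
Require delta ≤ 19/2, so |s + 9| ≥ |19| − |s − 10| > 19 − 19/2 = 19/2.
Hence |(-7s)/(s + 9) + 70/19| < 63|s − 10|/(19·(19/2)) = (126/361)|s − 10|, which is < eps once |s − 10| < (361/126)eps.
Take delta = min(19/2, (361/126)eps). Then 0 < |s − 10| < delta forces both bounds, so |(-7s)/(s + 9) + 70/19| < eps.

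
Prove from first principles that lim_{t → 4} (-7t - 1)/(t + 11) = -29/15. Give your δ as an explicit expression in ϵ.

δ = min(15/2, (225/152)ϵ)

Let ϵ > 0 be given. We want δ > 0 with 0 < |t − 4| < δ ⇒ |(-7t - 1)/(t + 11) + 29/15| < ϵ.
Combining over a common denominator, (-7t - 1)/(t + 11) + 29/15 = [(-7t - 1)·15 − (-29)·(t + 11)] / [15·(t + 11)] = -76(t − 4) / (15(t + 11)).
So |(-7t - 1)/(t + 11) + 29/15| = 76|t − 4| / (15·|t + 11|).
Restrict δ ≤ 15/2. Then |t − 4| < 15/2 gives |t + 11| = |(t − 4) + 15| ≥ 15 − 15/2 = 15/2.
Hence |(-7t - 1)/(t + 11) + 29/15| < 76|t − 4|/(15·(15/2)) = (152/225)|t − 4|, which is < ϵ once |t − 4| < (225/152)ϵ.
Take δ = min(15/2, (225/152)ϵ). Then 0 < |t − 4| < δ forces both bounds, so |(-7t - 1)/(t + 11) + 29/15| < ϵ.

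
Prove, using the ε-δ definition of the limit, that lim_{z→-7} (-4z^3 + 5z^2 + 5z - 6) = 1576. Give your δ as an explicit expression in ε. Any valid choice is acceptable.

Suppose ε > 0. We want δ > 0 such that 0 < |z + 7| < δ implies |(-4z^3 + 5z^2 + 5z - 6) − 1576| < ε.
(-4z^3 + 5z^2 + 5z - 6) − 1576 = -4z^3 + 5z^2 + 5z - 1582 = (z + 7)(-4z^2 + 33z - 226).
So |(-4z^3 + 5z^2 + 5z - 6) − 1576| = |z + 7|·|-4z^2 + 33z - 226|.
Require δ ≤ 2. Then |z + 7| < 2 gives |z| < 9, and by the triangle inequality |-4z^2 + 33z - 226| ≤ 4·9^2 + 33·9 + 226 = 847.
Hence |(-4z^3 + 5z^2 + 5z - 6) − 1576| ≤ 847|z + 7| < ε provided |z + 7| < ε/847.
Take δ = min(2, ε/847). Then 0 < |z + 7| < δ gives both |z + 7| < 2 and |z + 7| < ε/847, so |(-4z^3 + 5z^2 + 5z - 6) − 1576| < ε.

δ = min(2, ε/847)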